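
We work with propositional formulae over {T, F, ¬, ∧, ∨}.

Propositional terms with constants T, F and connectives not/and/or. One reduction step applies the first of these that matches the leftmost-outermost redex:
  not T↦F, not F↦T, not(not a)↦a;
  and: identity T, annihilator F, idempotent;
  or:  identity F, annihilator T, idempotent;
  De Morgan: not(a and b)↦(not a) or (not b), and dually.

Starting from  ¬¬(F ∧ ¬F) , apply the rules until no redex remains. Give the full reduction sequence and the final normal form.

Answer: normal form = F  (in 2 steps)

Working:
  start: ¬¬(F ∧ ¬F)
  →1  F ∧ ¬F
  →2  F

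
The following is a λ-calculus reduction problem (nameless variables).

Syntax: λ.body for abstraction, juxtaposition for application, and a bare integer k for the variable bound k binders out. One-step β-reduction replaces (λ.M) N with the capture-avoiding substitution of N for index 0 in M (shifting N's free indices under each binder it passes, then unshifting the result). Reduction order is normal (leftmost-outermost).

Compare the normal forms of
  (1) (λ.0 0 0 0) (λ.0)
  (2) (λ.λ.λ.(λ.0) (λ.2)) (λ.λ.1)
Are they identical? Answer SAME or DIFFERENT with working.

Answer: DIFFERENT — A ⇓ λ.0, B ⇓ λ.λ.λ.2

Working:
Term A:
  start: (λ.0 0 0 0) (λ.0)
  →1  (λ.0) (λ.0) (λ.0) (λ.0)
  →2  (λ.0) (λ.0) (λ.0)
  →3  (λ.0) (λ.0)
  →4  λ.0

Term B:
  start: (λ.λ.λ.(λ.0) (λ.2)) (λ.λ.1)
  →1  λ.λ.(λ.0) (λ.2)
  →2  λ.λ.λ.2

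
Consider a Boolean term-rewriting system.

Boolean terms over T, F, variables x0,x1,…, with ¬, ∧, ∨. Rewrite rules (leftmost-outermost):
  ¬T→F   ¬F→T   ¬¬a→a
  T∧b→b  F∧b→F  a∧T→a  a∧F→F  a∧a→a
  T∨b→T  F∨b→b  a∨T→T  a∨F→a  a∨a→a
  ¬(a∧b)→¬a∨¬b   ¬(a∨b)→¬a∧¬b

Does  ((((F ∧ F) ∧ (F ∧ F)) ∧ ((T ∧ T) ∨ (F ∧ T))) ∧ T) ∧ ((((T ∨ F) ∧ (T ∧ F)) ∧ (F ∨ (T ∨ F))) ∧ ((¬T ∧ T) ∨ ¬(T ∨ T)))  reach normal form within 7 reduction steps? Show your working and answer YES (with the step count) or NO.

  start: ((((F ∧ F) ∧ (F ∧ F)) ∧ ((T ∧ T) ∨ (F ∧ T))) ∧ T) ∧ ((((T ∨ F) ∧ (T ∧ F)) ∧ (F ∨ (T ∨ F))) ∧ ((¬T ∧ T) ∨ ¬(T ∨ T)))
  step 1: (((F ∧ F) ∧ (F ∧ F)) ∧ ((T ∧ T) ∨ (F ∧ T))) ∧ ((((T ∨ F) ∧ (T ∧ F)) ∧ (F ∨ (T ∨ F))) ∧ ((¬T ∧ T) ∨ ¬(T ∨ T)))
  step 2: ((F ∧ F) ∧ ((T ∧ T) ∨ (F ∧ T))) ∧ ((((T ∨ F) ∧ (T ∧ F)) ∧ (F ∨ (T ∨ F))) ∧ ((¬T ∧ T) ∨ ¬(T ∨ T)))
  step 3: (F ∧ ((T ∧ T) ∨ (F ∧ T))) ∧ ((((T ∨ F) ∧ (T ∧ F)) ∧ (F ∨ (T ∨ F))) ∧ ((¬T ∧ T) ∨ ¬(T ∨ T)))
  step 4: F ∧ ((((T ∨ F) ∧ (T ∧ F)) ∧ (F ∨ (T ∨ F))) ∧ ((¬T ∧ T) ∨ ¬(T ∨ T)))
  step 5: F

Answer: YES — reaches normal form F in 5 ≤ 7 steps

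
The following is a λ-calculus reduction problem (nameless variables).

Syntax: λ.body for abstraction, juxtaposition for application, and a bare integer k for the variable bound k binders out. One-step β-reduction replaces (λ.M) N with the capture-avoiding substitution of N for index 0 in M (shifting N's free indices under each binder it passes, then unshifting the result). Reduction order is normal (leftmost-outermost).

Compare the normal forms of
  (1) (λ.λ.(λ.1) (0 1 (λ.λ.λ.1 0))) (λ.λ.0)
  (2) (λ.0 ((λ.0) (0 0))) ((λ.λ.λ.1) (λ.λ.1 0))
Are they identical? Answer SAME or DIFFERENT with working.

Answer: DIFFERENT — A ⇓ λ.0, B ⇓ λ.λ.λ.λ.1

Working:
Term A:
  start: (λ.λ.(λ.1) (0 1 (λ.λ.λ.1 0))) (λ.λ.0)
  →1  λ.(λ.1) (0 (λ.λ.0) (λ.λ.λ.1 0))
  →2  λ.0

Term B:
  start: (λ.0 ((λ.0) (0 0))) ((λ.λ.λ.1) (λ.λ.1 0))
  →1  (λ.λ.λ.1) (λ.λ.1 0) ((λ.0) ((λ.λ.λ.1) (λ.λ.1 0) ((λ.λ.λ.1) (λ.λ.1 0))))
  →2  (λ.λ.1) ((λ.0) ((λ.λ.λ.1) (λ.λ.1 0) ((λ.λ.λ.1) (λ.λ.1 0))))
  →3  λ.(λ.0) ((λ.λ.λ.1) (λ.λ.1 0) ((λ.λ.λ.1) (λ.λ.1 0)))
  →4  λ.(λ.λ.λ.1) (λ.λ.1 0) ((λ.λ.λ.1) (λ.λ.1 0))
  →5  λ.(λ.λ.1) ((λ.λ.λ.1) (λ.λ.1 0))
  →6  λ.λ.(λ.λ.λ.1) (λ.λ.1 0)
  →7  λ.λ.λ.λ.1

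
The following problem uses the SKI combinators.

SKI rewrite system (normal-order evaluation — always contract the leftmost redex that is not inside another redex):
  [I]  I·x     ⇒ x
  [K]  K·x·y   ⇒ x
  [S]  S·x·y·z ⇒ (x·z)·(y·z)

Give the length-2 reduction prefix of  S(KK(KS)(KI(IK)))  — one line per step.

Answer: after 2 steps: S(KI)

Derivation:
  start: S(KK(KS)(KI(IK)))
  [1] S(K(KI(IK)))
  [2] S(KI)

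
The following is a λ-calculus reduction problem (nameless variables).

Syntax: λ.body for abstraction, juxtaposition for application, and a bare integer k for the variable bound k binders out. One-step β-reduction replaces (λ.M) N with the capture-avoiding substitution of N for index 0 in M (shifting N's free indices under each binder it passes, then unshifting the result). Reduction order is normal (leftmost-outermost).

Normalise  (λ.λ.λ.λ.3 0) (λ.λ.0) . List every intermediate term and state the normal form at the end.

  start: (λ.λ.λ.λ.3 0) (λ.λ.0)
  →1  λ.λ.λ.(λ.λ.0) 0
  →2  λ.λ.λ.λ.0

Answer: normal form = λ.λ.λ.λ.0  (in 2 steps)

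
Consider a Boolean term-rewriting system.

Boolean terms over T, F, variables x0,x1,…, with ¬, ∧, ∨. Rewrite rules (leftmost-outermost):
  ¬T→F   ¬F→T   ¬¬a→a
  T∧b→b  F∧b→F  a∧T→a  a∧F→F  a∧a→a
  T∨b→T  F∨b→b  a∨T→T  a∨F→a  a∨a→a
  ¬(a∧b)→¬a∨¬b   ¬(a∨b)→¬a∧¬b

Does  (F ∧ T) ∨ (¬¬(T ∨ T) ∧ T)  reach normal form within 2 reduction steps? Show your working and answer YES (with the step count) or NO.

Answer: NO — after 2 steps the term is ¬¬(T ∨ T) ∧ T, not yet normal

Derivation:
  start: (F ∧ T) ∨ (¬¬(T ∨ T) ∧ T)
  [1] F ∨ (¬¬(T ∨ T) ∧ T)
  [2] ¬¬(T ∨ T) ∧ T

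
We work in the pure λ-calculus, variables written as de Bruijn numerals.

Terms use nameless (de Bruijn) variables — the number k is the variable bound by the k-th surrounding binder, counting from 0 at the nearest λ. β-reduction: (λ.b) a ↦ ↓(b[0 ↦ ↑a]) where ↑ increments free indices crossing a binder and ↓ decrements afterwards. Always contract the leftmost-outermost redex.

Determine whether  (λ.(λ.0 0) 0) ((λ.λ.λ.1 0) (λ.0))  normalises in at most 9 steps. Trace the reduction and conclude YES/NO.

Answer: YES — reaches normal form λ.λ.1 0 in 6 ≤ 9 steps

Reduction:
  start: (λ.(λ.0 0) 0) ((λ.λ.λ.1 0) (λ.0))
  →1  (λ.0 0) ((λ.λ.λ.1 0) (λ.0))
  →2  (λ.λ.λ.1 0) (λ.0) ((λ.λ.λ.1 0) (λ.0))
  →3  (λ.λ.1 0) ((λ.λ.λ.1 0) (λ.0))
  →4  λ.(λ.λ.λ.1 0) (λ.0) 0
  →5  λ.(λ.λ.1 0) 0
  →6  λ.λ.1 0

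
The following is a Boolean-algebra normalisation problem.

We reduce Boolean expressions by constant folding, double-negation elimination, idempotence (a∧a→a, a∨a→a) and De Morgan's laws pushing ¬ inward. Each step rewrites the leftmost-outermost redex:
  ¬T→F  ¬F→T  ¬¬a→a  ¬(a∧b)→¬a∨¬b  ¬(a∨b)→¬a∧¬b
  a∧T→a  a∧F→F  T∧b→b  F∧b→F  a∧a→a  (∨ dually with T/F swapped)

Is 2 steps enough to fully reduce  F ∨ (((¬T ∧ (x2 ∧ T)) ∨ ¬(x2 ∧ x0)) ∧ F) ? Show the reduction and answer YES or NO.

Answer: YES — reaches normal form F in 2 ≤ 2 steps

Derivation:
  start: F ∨ (((¬T ∧ (x2 ∧ T)) ∨ ¬(x2 ∧ x0)) ∧ F)
  →1  ((¬T ∧ (x2 ∧ T)) ∨ ¬(x2 ∧ x0)) ∧ F
  →2  F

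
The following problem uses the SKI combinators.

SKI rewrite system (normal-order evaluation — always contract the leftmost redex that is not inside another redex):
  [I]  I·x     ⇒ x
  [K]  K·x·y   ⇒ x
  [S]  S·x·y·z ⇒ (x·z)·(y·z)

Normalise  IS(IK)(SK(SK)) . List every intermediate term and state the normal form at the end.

Answer: normal form = SK(SK(SK))  (in 2 steps)

Derivation:
  start: IS(IK)(SK(SK))
  →1  S(IK)(SK(SK))
  →2  SK(SK(SK))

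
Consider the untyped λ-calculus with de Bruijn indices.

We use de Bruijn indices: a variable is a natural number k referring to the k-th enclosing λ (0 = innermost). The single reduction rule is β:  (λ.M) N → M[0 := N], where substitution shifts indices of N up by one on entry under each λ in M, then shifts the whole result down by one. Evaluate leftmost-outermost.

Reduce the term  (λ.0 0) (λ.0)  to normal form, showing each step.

  start: (λ.0 0) (λ.0)
  step 1: (λ.0) (λ.0)
  step 2: λ.0

Answer: normal form = λ.0  (in 2 steps)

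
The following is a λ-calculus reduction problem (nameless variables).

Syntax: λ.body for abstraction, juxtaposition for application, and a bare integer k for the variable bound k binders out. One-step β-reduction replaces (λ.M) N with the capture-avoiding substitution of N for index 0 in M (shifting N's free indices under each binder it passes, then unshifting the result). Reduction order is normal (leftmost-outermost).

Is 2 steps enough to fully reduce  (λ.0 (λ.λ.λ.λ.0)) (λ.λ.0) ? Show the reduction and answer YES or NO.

Answer: YES — reaches normal form λ.0 in 2 ≤ 2 steps

Derivation:
  start: (λ.0 (λ.λ.λ.λ.0)) (λ.λ.0)
  step 1: (λ.λ.0) (λ.λ.λ.λ.0)
  step 2: λ.0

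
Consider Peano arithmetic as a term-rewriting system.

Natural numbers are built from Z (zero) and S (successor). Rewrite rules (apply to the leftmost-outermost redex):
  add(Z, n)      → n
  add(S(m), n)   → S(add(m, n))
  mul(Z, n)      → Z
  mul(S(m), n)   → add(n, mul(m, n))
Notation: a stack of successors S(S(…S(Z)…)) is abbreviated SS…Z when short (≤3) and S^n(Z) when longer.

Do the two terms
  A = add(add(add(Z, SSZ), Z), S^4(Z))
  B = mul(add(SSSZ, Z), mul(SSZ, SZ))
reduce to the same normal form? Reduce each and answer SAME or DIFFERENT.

Term A:
  start: add(add(add(Z, SSZ), Z), S^4(Z))
  step 1: add(add(SSZ, Z), S^4(Z))
  step 2: add(S(add(SZ, Z)), S^4(Z))
  step 3: S(add(add(SZ, Z), S^4(Z)))
  step 4: S(add(S(add(Z, Z)), S^4(Z)))
  step 5: S(S(add(add(Z, Z), S^4(Z))))
  step 6: S(S(add(Z, S^4(Z))))
  step 7: S^6(Z)

Term B:
  start: mul(add(SSSZ, Z), mul(SSZ, SZ))
  step 1: mul(S(add(SSZ, Z)), mul(SSZ, SZ))
  step 2: add(mul(SSZ, SZ), mul(add(SSZ, Z), mul(SSZ, SZ)))
  step 3: add(add(SZ, mul(SZ, SZ)), mul(add(SSZ, Z), mul(SSZ, SZ)))
  step 4: add(S(add(Z, mul(SZ, SZ))), mul(add(SSZ, Z), mul(SSZ, SZ)))
  step 5: S(add(add(Z, mul(SZ, SZ)), mul(add(SSZ, Z), mul(SSZ, SZ))))
  step 6: S(add(mul(SZ, SZ), mul(add(SSZ, Z), mul(SSZ, SZ))))
  step 7: S(add(add(SZ, mul(Z, SZ)), mul(add(SSZ, Z), mul(SSZ, SZ))))
  step 8: S(add(S(add(Z, mul(Z, SZ))), mul(add(SSZ, Z), mul(SSZ, SZ))))
  step 9: S(S(add(add(Z, mul(Z, SZ)), mul(add(SSZ, Z), mul(SSZ, SZ)))))
  step 10: S(S(add(mul(Z, SZ), mul(add(SSZ, Z), mul(SSZ, SZ)))))
  step 11: S(S(add(Z, mul(add(SSZ, Z), mul(SSZ, SZ)))))
  step 12: S(S(mul(add(SSZ, Z), mul(SSZ, SZ))))
  step 13: S(S(mul(S(add(SZ, Z)), mul(SSZ, SZ))))
  step 14: S(S(add(mul(SSZ, SZ), mul(add(SZ, Z), mul(SSZ, SZ)))))
  step 15: S(S(add(add(SZ, mul(SZ, SZ)), mul(add(SZ, Z), mul(SSZ, SZ)))))
  step 16: S(S(add(S(add(Z, mul(SZ, SZ))), mul(add(SZ, Z), mul(SSZ, SZ)))))
  step 17: S(S(S(add(add(Z, mul(SZ, SZ)), mul(add(SZ, Z), mul(SSZ, SZ))))))
  step 18: S(S(S(add(mul(SZ, SZ), mul(add(SZ, Z), mul(SSZ, SZ))))))
  step 19: S(S(S(add(add(SZ, mul(Z, SZ)), mul(add(SZ, Z), mul(SSZ, SZ))))))
  step 20: S(S(S(add(S(add(Z, mul(Z, SZ))), mul(add(SZ, Z), mul(SSZ, SZ))))))
  step 21: S(S(S(S(add(add(Z, mul(Z, SZ)), mul(add(SZ, Z), mul(SSZ, SZ)))))))
  step 22: S(S(S(S(add(mul(Z, SZ), mul(add(SZ, Z), mul(SSZ, SZ)))))))
  step 23: S(S(S(S(add(Z, mul(add(SZ, Z), mul(SSZ, SZ)))))))
  step 24: S(S(S(S(mul(add(SZ, Z), mul(SSZ, SZ))))))
  step 25: S(S(S(S(mul(S(add(Z, Z)), mul(SSZ, SZ))))))
  step 26: S(S(S(S(add(mul(SSZ, SZ), mul(add(Z, Z), mul(SSZ, SZ)))))))
  step 27: S(S(S(S(add(add(SZ, mul(SZ, SZ)), mul(add(Z, Z), mul(SSZ, SZ)))))))
  step 28: S(S(S(S(add(S(add(Z, mul(SZ, SZ))), mul(add(Z, Z), mul(SSZ, SZ)))))))
  step 29: S(S(S(S(S(add(add(Z, mul(SZ, SZ)), mul(add(Z, Z), mul(SSZ, SZ))))))))
  step 30: S(S(S(S(S(add(mul(SZ, SZ), mul(add(Z, Z), mul(SSZ, SZ))))))))
  step 31: S(S(S(S(S(add(add(SZ, mul(Z, SZ)), mul(add(Z, Z), mul(SSZ, SZ))))))))
  step 32: S(S(S(S(S(add(S(add(Z, mul(Z, SZ))), mul(add(Z, Z), mul(SSZ, SZ))))))))
  step 33: S(S(S(S(S(S(add(add(Z, mul(Z, SZ)), mul(add(Z, Z), mul(SSZ, SZ)))))))))
  step 34: S(S(S(S(S(S(add(mul(Z, SZ), mul(add(Z, Z), mul(SSZ, SZ)))))))))
  step 35: S(S(S(S(S(S(add(Z, mul(add(Z, Z), mul(SSZ, SZ)))))))))
  step 36: S(S(S(S(S(S(mul(add(Z, Z), mul(SSZ, SZ))))))))
  step 37: S(S(S(S(S(S(mul(Z, mul(SSZ, SZ))))))))
  step 38: S^6(Z)

Answer: SAME — A ⇓ S^6(Z), B ⇓ S^6(Z)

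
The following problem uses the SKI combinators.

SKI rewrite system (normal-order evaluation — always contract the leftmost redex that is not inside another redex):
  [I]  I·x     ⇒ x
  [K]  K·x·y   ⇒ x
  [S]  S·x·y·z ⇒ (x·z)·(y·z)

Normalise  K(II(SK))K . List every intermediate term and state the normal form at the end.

Answer: normal form = SK  (in 3 steps)

Derivation:
  start: K(II(SK))K
  [1] II(SK)
  [2] I(SK)
  [3] SK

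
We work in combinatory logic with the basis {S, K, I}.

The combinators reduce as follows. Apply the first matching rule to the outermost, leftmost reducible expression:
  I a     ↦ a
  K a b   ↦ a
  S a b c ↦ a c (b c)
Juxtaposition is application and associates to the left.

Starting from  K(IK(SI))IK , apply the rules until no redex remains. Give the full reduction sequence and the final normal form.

Answer: normal form = SI  (in 3 steps)

Derivation:
  start: K(IK(SI))IK
  step 1: IK(SI)K
  step 2: K(SI)K
  step 3: SI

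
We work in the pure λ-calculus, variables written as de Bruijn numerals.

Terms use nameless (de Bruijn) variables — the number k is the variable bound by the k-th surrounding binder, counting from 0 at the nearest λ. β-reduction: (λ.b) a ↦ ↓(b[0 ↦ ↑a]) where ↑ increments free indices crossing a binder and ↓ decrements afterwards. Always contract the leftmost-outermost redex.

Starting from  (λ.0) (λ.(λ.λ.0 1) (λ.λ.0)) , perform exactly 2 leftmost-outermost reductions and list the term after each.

  start: (λ.0) (λ.(λ.λ.0 1) (λ.λ.0))
  →1  λ.(λ.λ.0 1) (λ.λ.0)
  →2  λ.λ.0 (λ.λ.0)

Answer: after 2 steps: λ.λ.0 (λ.λ.0)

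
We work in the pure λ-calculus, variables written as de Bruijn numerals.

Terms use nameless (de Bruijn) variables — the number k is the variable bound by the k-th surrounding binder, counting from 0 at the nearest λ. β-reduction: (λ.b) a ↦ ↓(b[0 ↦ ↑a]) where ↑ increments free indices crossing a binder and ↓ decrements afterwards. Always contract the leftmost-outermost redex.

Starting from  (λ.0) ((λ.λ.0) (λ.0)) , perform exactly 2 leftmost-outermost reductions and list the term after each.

Answer: after 2 steps: λ.0

Working:
  start: (λ.0) ((λ.λ.0) (λ.0))
  step 1: (λ.λ.0) (λ.0)
  step 2: λ.0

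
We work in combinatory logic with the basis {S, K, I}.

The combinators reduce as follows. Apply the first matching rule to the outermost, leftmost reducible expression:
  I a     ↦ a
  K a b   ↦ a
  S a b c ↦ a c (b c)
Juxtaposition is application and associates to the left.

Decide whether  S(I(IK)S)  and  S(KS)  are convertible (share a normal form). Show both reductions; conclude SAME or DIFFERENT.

Answer: SAME — A ⇓ S(KS), B ⇓ S(KS)

Reduction:
Term A:
  start: S(I(IK)S)
  [1] S(IKS)
  [2] S(KS)

Term B:
  start: S(KS)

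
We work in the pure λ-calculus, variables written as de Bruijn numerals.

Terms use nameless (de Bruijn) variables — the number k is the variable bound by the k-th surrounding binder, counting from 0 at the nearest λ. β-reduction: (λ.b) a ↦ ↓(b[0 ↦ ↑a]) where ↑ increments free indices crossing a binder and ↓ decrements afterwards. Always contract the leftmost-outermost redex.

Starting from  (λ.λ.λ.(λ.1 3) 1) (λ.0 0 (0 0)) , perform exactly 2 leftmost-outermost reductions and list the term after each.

  start: (λ.λ.λ.(λ.1 3) 1) (λ.0 0 (0 0))
  step 1: λ.λ.(λ.1 (λ.0 0 (0 0))) 1
  step 2: λ.λ.0 (λ.0 0 (0 0))

Answer: after 2 steps: λ.λ.0 (λ.0 0 (0 0))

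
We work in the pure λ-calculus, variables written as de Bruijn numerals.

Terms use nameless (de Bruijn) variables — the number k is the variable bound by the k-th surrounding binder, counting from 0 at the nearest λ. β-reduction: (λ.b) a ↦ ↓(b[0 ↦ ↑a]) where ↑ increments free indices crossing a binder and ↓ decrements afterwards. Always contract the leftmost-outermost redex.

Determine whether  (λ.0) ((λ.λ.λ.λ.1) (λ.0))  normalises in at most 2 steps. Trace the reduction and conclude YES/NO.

Answer: YES — reaches normal form λ.λ.λ.1 in 2 ≤ 2 steps

Derivation:
  start: (λ.0) ((λ.λ.λ.λ.1) (λ.0))
  →1  (λ.λ.λ.λ.1) (λ.0)
  →2  λ.λ.λ.1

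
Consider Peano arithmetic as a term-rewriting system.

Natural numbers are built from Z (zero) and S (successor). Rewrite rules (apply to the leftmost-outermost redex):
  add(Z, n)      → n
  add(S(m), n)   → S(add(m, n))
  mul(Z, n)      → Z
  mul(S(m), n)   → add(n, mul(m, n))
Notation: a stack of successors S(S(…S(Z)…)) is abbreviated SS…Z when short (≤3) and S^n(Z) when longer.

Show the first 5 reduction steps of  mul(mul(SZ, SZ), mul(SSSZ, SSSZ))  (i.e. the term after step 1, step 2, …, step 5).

Answer: after 5 steps: add(S(add(SSZ, mul(SSZ, SSSZ))), mul(add(Z, mul(Z, SZ)), mul(SSSZ, SSSZ)))

Working:
  start: mul(mul(SZ, SZ), mul(SSSZ, SSSZ))
  step 1: mul(add(SZ, mul(Z, SZ)), mul(SSSZ, SSSZ))
  step 2: mul(S(add(Z, mul(Z, SZ))), mul(SSSZ, SSSZ))
  step 3: add(mul(SSSZ, SSSZ), mul(add(Z, mul(Z, SZ)), mul(SSSZ, SSSZ)))
  step 4: add(add(SSSZ, mul(SSZ, SSSZ)), mul(add(Z, mul(Z, SZ)), mul(SSSZ, SSSZ)))
  step 5: add(S(add(SSZ, mul(SSZ, SSSZ))), mul(add(Z, mul(Z, SZ)), mul(SSSZ, SSSZ)))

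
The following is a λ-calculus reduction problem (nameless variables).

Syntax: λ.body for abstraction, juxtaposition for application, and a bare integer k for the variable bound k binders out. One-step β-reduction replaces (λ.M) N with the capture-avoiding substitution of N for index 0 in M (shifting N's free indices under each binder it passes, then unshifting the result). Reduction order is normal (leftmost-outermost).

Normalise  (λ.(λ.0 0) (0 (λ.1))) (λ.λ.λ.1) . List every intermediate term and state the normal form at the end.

  start: (λ.(λ.0 0) (0 (λ.1))) (λ.λ.λ.1)
  step 1: (λ.0 0) ((λ.λ.λ.1) (λ.λ.λ.λ.1))
  step 2: (λ.λ.λ.1) (λ.λ.λ.λ.1) ((λ.λ.λ.1) (λ.λ.λ.λ.1))
  step 3: (λ.λ.1) ((λ.λ.λ.1) (λ.λ.λ.λ.1))
  step 4: λ.(λ.λ.λ.1) (λ.λ.λ.λ.1)
  step 5: λ.λ.λ.1

Answer: normal form = λ.λ.λ.1  (in 5 steps)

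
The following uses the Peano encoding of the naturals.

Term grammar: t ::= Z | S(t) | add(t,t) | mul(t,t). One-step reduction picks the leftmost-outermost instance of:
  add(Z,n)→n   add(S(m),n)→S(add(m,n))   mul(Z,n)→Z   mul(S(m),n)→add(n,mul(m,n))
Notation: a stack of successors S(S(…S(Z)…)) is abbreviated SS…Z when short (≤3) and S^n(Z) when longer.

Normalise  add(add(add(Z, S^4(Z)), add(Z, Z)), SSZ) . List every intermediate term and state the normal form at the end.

Answer: normal form = S^6(Z)  (in 12 steps)

Reduction:
  start: add(add(add(Z, S^4(Z)), add(Z, Z)), SSZ)
  [1] add(add(S^4(Z), add(Z, Z)), SSZ)
  [2] add(S(add(SSSZ, add(Z, Z))), SSZ)
  [3] S(add(add(SSSZ, add(Z, Z)), SSZ))
  [4] S(add(S(add(SSZ, add(Z, Z))), SSZ))
  [5] S(S(add(add(SSZ, add(Z, Z)), SSZ)))
  [6] S(S(add(S(add(SZ, add(Z, Z))), SSZ)))
  [7] S(S(S(add(add(SZ, add(Z, Z)), SSZ))))
  [8] S(S(S(add(S(add(Z, add(Z, Z))), SSZ))))
  [9] S(S(S(S(add(add(Z, add(Z, Z)), SSZ)))))
  [10] S(S(S(S(add(add(Z, Z), SSZ)))))
  [11] S(S(S(S(add(Z, SSZ)))))
  [12] S^6(Z)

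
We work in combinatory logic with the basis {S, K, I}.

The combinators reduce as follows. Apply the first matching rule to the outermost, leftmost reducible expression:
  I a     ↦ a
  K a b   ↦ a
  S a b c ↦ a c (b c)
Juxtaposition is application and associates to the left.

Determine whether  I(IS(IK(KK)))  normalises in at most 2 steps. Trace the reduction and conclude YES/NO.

  start: I(IS(IK(KK)))
  step 1: IS(IK(KK))
  step 2: S(IK(KK))

Answer: NO — after 2 steps the term is S(IK(KK)), not yet normal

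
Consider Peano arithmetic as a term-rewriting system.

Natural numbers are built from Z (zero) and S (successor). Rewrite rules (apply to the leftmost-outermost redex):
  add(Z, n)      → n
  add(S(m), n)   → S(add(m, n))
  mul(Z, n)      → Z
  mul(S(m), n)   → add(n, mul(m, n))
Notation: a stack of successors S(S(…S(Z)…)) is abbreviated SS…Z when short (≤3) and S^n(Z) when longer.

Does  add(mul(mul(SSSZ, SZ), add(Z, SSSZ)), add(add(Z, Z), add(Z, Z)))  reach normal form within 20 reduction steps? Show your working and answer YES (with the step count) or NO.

Answer: NO — after 20 steps the term is S(S(S(S(S(add(add(SZ, mul(add(Z, mul(SZ, SZ)), add(Z, SSSZ))), add(add(Z, Z), add(Z, Z)))))))), not yet normal

Working:
  start: add(mul(mul(SSSZ, SZ), add(Z, SSSZ)), add(add(Z, Z), add(Z, Z)))
  step 1: add(mul(add(SZ, mul(SSZ, SZ)), add(Z, SSSZ)), add(add(Z, Z), add(Z, Z)))
  step 2: add(mul(S(add(Z, mul(SSZ, SZ))), add(Z, SSSZ)), add(add(Z, Z), add(Z, Z)))
  step 3: add(add(add(Z, SSSZ), mul(add(Z, mul(SSZ, SZ)), add(Z, SSSZ))), add(add(Z, Z), add(Z, Z)))
  step 4: add(add(SSSZ, mul(add(Z, mul(SSZ, SZ)), add(Z, SSSZ))), add(add(Z, Z), add(Z, Z)))
  step 5: add(S(add(SSZ, mul(add(Z, mul(SSZ, SZ)), add(Z, SSSZ)))), add(add(Z, Z), add(Z, Z)))
  step 6: S(add(add(SSZ, mul(add(Z, mul(SSZ, SZ)), add(Z, SSSZ))), add(add(Z, Z), add(Z, Z))))
  step 7: S(add(S(add(SZ, mul(add(Z, mul(SSZ, SZ)), add(Z, SSSZ)))), add(add(Z, Z), add(Z, Z))))
  step 8: S(S(add(add(SZ, mul(add(Z, mul(SSZ, SZ)), add(Z, SSSZ))), add(add(Z, Z), add(Z, Z)))))
  step 9: S(S(add(S(add(Z, mul(add(Z, mul(SSZ, SZ)), add(Z, SSSZ)))), add(add(Z, Z), add(Z, Z)))))
  step 10: S(S(S(add(add(Z, mul(add(Z, mul(SSZ, SZ)), add(Z, SSSZ))), add(add(Z, Z), add(Z, Z))))))
  step 11: S(S(S(add(mul(add(Z, mul(SSZ, SZ)), add(Z, SSSZ)), add(add(Z, Z), add(Z, Z))))))
  step 12: S(S(S(add(mul(mul(SSZ, SZ), add(Z, SSSZ)), add(add(Z, Z), add(Z, Z))))))
  step 13: S(S(S(add(mul(add(SZ, mul(SZ, SZ)), add(Z, SSSZ)), add(add(Z, Z), add(Z, Z))))))
  step 14: S(S(S(add(mul(S(add(Z, mul(SZ, SZ))), add(Z, SSSZ)), add(add(Z, Z), add(Z, Z))))))
  step 15: S(S(S(add(add(add(Z, SSSZ), mul(add(Z, mul(SZ, SZ)), add(Z, SSSZ))), add(add(Z, Z), add(Z, Z))))))
  step 16: S(S(S(add(add(SSSZ, mul(add(Z, mul(SZ, SZ)), add(Z, SSSZ))), add(add(Z, Z), add(Z, Z))))))
  step 17: S(S(S(add(S(add(SSZ, mul(add(Z, mul(SZ, SZ)), add(Z, SSSZ)))), add(add(Z, Z), add(Z, Z))))))
  step 18: S(S(S(S(add(add(SSZ, mul(add(Z, mul(SZ, SZ)), add(Z, SSSZ))), add(add(Z, Z), add(Z, Z)))))))
  step 19: S(S(S(S(add(S(add(SZ, mul(add(Z, mul(SZ, SZ)), add(Z, SSSZ)))), add(add(Z, Z), add(Z, Z)))))))
  step 20: S(S(S(S(S(add(add(SZ, mul(add(Z, mul(SZ, SZ)), add(Z, SSSZ))), add(add(Z, Z), add(Z, Z))))))))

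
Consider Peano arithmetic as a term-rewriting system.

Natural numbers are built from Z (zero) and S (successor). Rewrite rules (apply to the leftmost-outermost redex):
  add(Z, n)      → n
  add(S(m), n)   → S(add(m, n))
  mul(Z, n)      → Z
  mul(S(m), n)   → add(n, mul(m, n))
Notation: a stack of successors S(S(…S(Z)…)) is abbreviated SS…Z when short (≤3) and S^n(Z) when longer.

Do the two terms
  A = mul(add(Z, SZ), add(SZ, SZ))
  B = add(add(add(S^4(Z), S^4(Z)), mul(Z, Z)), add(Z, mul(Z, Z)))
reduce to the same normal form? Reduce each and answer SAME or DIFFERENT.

Term A:
  start: mul(add(Z, SZ), add(SZ, SZ))
  →1  mul(SZ, add(SZ, SZ))
  →2  add(add(SZ, SZ), mul(Z, add(SZ, SZ)))
  →3  add(S(add(Z, SZ)), mul(Z, add(SZ, SZ)))
  →4  S(add(add(Z, SZ), mul(Z, add(SZ, SZ))))
  →5  S(add(SZ, mul(Z, add(SZ, SZ))))
  →6  S(S(add(Z, mul(Z, add(SZ, SZ)))))
  →7  S(S(mul(Z, add(SZ, SZ))))
  →8  SSZ

Term B:
  start: add(add(add(S^4(Z), S^4(Z)), mul(Z, Z)), add(Z, mul(Z, Z)))
  →1  add(add(S(add(SSSZ, S^4(Z))), mul(Z, Z)), add(Z, mul(Z, Z)))
  →2  add(S(add(add(SSSZ, S^4(Z)), mul(Z, Z))), add(Z, mul(Z, Z)))
  →3  S(add(add(add(SSSZ, S^4(Z)), mul(Z, Z)), add(Z, mul(Z, Z))))
  →4  S(add(add(S(add(SSZ, S^4(Z))), mul(Z, Z)), add(Z, mul(Z, Z))))
  →5  S(add(S(add(add(SSZ, S^4(Z)), mul(Z, Z))), add(Z, mul(Z, Z))))
  →6  S(S(add(add(add(SSZ, S^4(Z)), mul(Z, Z)), add(Z, mul(Z, Z)))))
  →7  S(S(add(add(S(add(SZ, S^4(Z))), mul(Z, Z)), add(Z, mul(Z, Z)))))
  →8  S(S(add(S(add(add(SZ, S^4(Z)), mul(Z, Z))), add(Z, mul(Z, Z)))))
  →9  S(S(S(add(add(add(SZ, S^4(Z)), mul(Z, Z)), add(Z, mul(Z, Z))))))
  →10  S(S(S(add(add(S(add(Z, S^4(Z))), mul(Z, Z)), add(Z, mul(Z, Z))))))
  →11  S(S(S(add(S(add(add(Z, S^4(Z)), mul(Z, Z))), add(Z, mul(Z, Z))))))
  →12  S(S(S(S(add(add(add(Z, S^4(Z)), mul(Z, Z)), add(Z, mul(Z, Z)))))))
  →13  S(S(S(S(add(add(S^4(Z), mul(Z, Z)), add(Z, mul(Z, Z)))))))
  →14  S(S(S(S(add(S(add(SSSZ, mul(Z, Z))), add(Z, mul(Z, Z)))))))
  →15  S(S(S(S(S(add(add(SSSZ, mul(Z, Z)), add(Z, mul(Z, Z))))))))
  →16  S(S(S(S(S(add(S(add(SSZ, mul(Z, Z))), add(Z, mul(Z, Z))))))))
  →17  S(S(S(S(S(S(add(add(SSZ, mul(Z, Z)), add(Z, mul(Z, Z)))))))))
  →18  S(S(S(S(S(S(add(S(add(SZ, mul(Z, Z))), add(Z, mul(Z, Z)))))))))
  →19  S(S(S(S(S(S(S(add(add(SZ, mul(Z, Z)), add(Z, mul(Z, Z))))))))))
  →20  S(S(S(S(S(S(S(add(S(add(Z, mul(Z, Z))), add(Z, mul(Z, Z))))))))))
  →21  S(S(S(S(S(S(S(S(add(add(Z, mul(Z, Z)), add(Z, mul(Z, Z)))))))))))
  →22  S(S(S(S(S(S(S(S(add(mul(Z, Z), add(Z, mul(Z, Z)))))))))))
  →23  S(S(S(S(S(S(S(S(add(Z, add(Z, mul(Z, Z)))))))))))
  →24  S(S(S(S(S(S(S(S(add(Z, mul(Z, Z))))))))))
  →25  S(S(S(S(S(S(S(S(mul(Z, Z)))))))))
  →26  S^8(Z)

Answer: DIFFERENT — A ⇓ SSZ, B ⇓ S^8(Z)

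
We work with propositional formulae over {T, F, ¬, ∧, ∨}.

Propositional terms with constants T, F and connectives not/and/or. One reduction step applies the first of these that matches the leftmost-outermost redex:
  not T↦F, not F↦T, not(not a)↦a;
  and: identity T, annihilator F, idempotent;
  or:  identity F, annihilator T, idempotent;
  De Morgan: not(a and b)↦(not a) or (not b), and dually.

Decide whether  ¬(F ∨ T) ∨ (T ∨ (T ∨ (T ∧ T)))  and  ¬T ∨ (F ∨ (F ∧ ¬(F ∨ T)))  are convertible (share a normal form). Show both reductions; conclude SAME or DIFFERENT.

Answer: DIFFERENT — A ⇓ T, B ⇓ F

Derivation:
Term A:
  start: ¬(F ∨ T) ∨ (T ∨ (T ∨ (T ∧ T)))
  step 1: (¬F ∧ ¬T) ∨ (T ∨ (T ∨ (T ∧ T)))
  step 2: (T ∧ ¬T) ∨ (T ∨ (T ∨ (T ∧ T)))
  step 3: ¬T ∨ (T ∨ (T ∨ (T ∧ T)))
  step 4: F ∨ (T ∨ (T ∨ (T ∧ T)))
  step 5: T ∨ (T ∨ (T ∧ T))
  step 6: T

Term B:
  start: ¬T ∨ (F ∨ (F ∧ ¬(F ∨ T)))
  step 1: F ∨ (F ∨ (F ∧ ¬(F ∨ T)))
  step 2: F ∨ (F ∧ ¬(F ∨ T))
  step 3: F ∧ ¬(F ∨ T)
  step 4: F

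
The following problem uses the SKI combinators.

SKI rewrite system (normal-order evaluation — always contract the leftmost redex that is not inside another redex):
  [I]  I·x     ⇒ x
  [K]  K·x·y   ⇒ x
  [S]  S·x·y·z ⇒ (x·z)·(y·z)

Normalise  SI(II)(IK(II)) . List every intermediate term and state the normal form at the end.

Answer: normal form = I  (in 5 steps)

Working:
  start: SI(II)(IK(II))
  step 1: I(IK(II))(II(IK(II)))
  step 2: IK(II)(II(IK(II)))
  step 3: K(II)(II(IK(II)))
  step 4: II
  step 5: I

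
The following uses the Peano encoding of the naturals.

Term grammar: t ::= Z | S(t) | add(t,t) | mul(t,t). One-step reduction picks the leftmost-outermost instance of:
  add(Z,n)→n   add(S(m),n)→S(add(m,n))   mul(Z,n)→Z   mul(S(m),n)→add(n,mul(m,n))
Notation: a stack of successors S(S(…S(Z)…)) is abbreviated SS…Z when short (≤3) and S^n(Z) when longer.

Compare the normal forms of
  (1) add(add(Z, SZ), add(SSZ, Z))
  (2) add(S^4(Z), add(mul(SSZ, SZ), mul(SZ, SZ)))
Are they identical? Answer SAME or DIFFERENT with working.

Term A:
  start: add(add(Z, SZ), add(SSZ, Z))
  [1] add(SZ, add(SSZ, Z))
  [2] S(add(Z, add(SSZ, Z)))
  [3] S(add(SSZ, Z))
  [4] S(S(add(SZ, Z)))
  [5] S(S(S(add(Z, Z))))
  [6] SSSZ

Term B:
  start: add(S^4(Z), add(mul(SSZ, SZ), mul(SZ, SZ)))
  [1] S(add(SSSZ, add(mul(SSZ, SZ), mul(SZ, SZ))))
  [2] S(S(add(SSZ, add(mul(SSZ, SZ), mul(SZ, SZ)))))
  [3] S(S(S(add(SZ, add(mul(SSZ, SZ), mul(SZ, SZ))))))
  [4] S(S(S(S(add(Z, add(mul(SSZ, SZ), mul(SZ, SZ)))))))
  [5] S(S(S(S(add(mul(SSZ, SZ), mul(SZ, SZ))))))
  [6] S(S(S(S(add(add(SZ, mul(SZ, SZ)), mul(SZ, SZ))))))
  [7] S(S(S(S(add(S(add(Z, mul(SZ, SZ))), mul(SZ, SZ))))))
  [8] S(S(S(S(S(add(add(Z, mul(SZ, SZ)), mul(SZ, SZ)))))))
  [9] S(S(S(S(S(add(mul(SZ, SZ), mul(SZ, SZ)))))))
  [10] S(S(S(S(S(add(add(SZ, mul(Z, SZ)), mul(SZ, SZ)))))))
  [11] S(S(S(S(S(add(S(add(Z, mul(Z, SZ))), mul(SZ, SZ)))))))
  [12] S(S(S(S(S(S(add(add(Z, mul(Z, SZ)), mul(SZ, SZ))))))))
  [13] S(S(S(S(S(S(add(mul(Z, SZ), mul(SZ, SZ))))))))
  [14] S(S(S(S(S(S(add(Z, mul(SZ, SZ))))))))
  [15] S(S(S(S(S(S(mul(SZ, SZ)))))))
  [16] S(S(S(S(S(S(add(SZ, mul(Z, SZ))))))))
  [17] S(S(S(S(S(S(S(add(Z, mul(Z, SZ)))))))))
  [18] S(S(S(S(S(S(S(mul(Z, SZ))))))))
  [19] S^7(Z)

Answer: DIFFERENT — A ⇓ SSSZ, B ⇓ S^7(Z)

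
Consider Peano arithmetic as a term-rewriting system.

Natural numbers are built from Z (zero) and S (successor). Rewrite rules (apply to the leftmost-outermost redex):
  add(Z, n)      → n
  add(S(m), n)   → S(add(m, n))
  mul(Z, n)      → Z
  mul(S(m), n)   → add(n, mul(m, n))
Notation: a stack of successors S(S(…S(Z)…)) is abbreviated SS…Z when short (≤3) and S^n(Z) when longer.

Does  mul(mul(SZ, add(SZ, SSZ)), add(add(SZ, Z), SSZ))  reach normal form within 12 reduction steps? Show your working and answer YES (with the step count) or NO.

Answer: NO — after 12 steps the term is S(S(S(mul(add(add(Z, SSZ), mul(Z, add(SZ, SSZ))), add(add(SZ, Z), SSZ))))), not yet normal

Reduction:
  start: mul(mul(SZ, add(SZ, SSZ)), add(add(SZ, Z), SSZ))
  →1  mul(add(add(SZ, SSZ), mul(Z, add(SZ, SSZ))), add(add(SZ, Z), SSZ))
  →2  mul(add(S(add(Z, SSZ)), mul(Z, add(SZ, SSZ))), add(add(SZ, Z), SSZ))
  →3  mul(S(add(add(Z, SSZ), mul(Z, add(SZ, SSZ)))), add(add(SZ, Z), SSZ))
  →4  add(add(add(SZ, Z), SSZ), mul(add(add(Z, SSZ), mul(Z, add(SZ, SSZ))), add(add(SZ, Z), SSZ)))
  →5  add(add(S(add(Z, Z)), SSZ), mul(add(add(Z, SSZ), mul(Z, add(SZ, SSZ))), add(add(SZ, Z), SSZ)))
  →6  add(S(add(add(Z, Z), SSZ)), mul(add(add(Z, SSZ), mul(Z, add(SZ, SSZ))), add(add(SZ, Z), SSZ)))
  →7  S(add(add(add(Z, Z), SSZ), mul(add(add(Z, SSZ), mul(Z, add(SZ, SSZ))), add(add(SZ, Z), SSZ))))
  →8  S(add(add(Z, SSZ), mul(add(add(Z, SSZ), mul(Z, add(SZ, SSZ))), add(add(SZ, Z), SSZ))))
  →9  S(add(SSZ, mul(add(add(Z, SSZ), mul(Z, add(SZ, SSZ))), add(add(SZ, Z), SSZ))))
  →10  S(S(add(SZ, mul(add(add(Z, SSZ), mul(Z, add(SZ, SSZ))), add(add(SZ, Z), SSZ)))))
  →11  S(S(S(add(Z, mul(add(add(Z, SSZ), mul(Z, add(SZ, SSZ))), add(add(SZ, Z), SSZ))))))
  →12  S(S(S(mul(add(add(Z, SSZ), mul(Z, add(SZ, SSZ))), add(add(SZ, Z), SSZ)))))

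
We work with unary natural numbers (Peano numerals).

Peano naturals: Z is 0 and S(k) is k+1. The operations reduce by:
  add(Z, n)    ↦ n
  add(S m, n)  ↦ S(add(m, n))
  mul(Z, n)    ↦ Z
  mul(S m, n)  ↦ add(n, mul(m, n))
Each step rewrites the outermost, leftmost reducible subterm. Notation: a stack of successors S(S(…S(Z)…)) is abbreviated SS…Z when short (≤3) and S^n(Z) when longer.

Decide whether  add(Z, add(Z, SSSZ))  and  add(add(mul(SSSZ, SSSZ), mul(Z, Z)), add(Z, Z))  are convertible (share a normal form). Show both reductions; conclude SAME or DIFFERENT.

Term A:
  start: add(Z, add(Z, SSSZ))
  step 1: add(Z, SSSZ)
  step 2: SSSZ

Term B:
  start: add(add(mul(SSSZ, SSSZ), mul(Z, Z)), add(Z, Z))
  step 1: add(add(add(SSSZ, mul(SSZ, SSSZ)), mul(Z, Z)), add(Z, Z))
  step 2: add(add(S(add(SSZ, mul(SSZ, SSSZ))), mul(Z, Z)), add(Z, Z))
  step 3: add(S(add(add(SSZ, mul(SSZ, SSSZ)), mul(Z, Z))), add(Z, Z))
  step 4: S(add(add(add(SSZ, mul(SSZ, SSSZ)), mul(Z, Z)), add(Z, Z)))
  step 5: S(add(add(S(add(SZ, mul(SSZ, SSSZ))), mul(Z, Z)), add(Z, Z)))
  step 6: S(add(S(add(add(SZ, mul(SSZ, SSSZ)), mul(Z, Z))), add(Z, Z)))
  step 7: S(S(add(add(add(SZ, mul(SSZ, SSSZ)), mul(Z, Z)), add(Z, Z))))
  step 8: S(S(add(add(S(add(Z, mul(SSZ, SSSZ))), mul(Z, Z)), add(Z, Z))))
  step 9: S(S(add(S(add(add(Z, mul(SSZ, SSSZ)), mul(Z, Z))), add(Z, Z))))
  step 10: S(S(S(add(add(add(Z, mul(SSZ, SSSZ)), mul(Z, Z)), add(Z, Z)))))
  step 11: S(S(S(add(add(mul(SSZ, SSSZ), mul(Z, Z)), add(Z, Z)))))
  step 12: S(S(S(add(add(add(SSSZ, mul(SZ, SSSZ)), mul(Z, Z)), add(Z, Z)))))
  step 13: S(S(S(add(add(S(add(SSZ, mul(SZ, SSSZ))), mul(Z, Z)), add(Z, Z)))))
  step 14: S(S(S(add(S(add(add(SSZ, mul(SZ, SSSZ)), mul(Z, Z))), add(Z, Z)))))
  step 15: S(S(S(S(add(add(add(SSZ, mul(SZ, SSSZ)), mul(Z, Z)), add(Z, Z))))))
  step 16: S(S(S(S(add(add(S(add(SZ, mul(SZ, SSSZ))), mul(Z, Z)), add(Z, Z))))))
  step 17: S(S(S(S(add(S(add(add(SZ, mul(SZ, SSSZ)), mul(Z, Z))), add(Z, Z))))))
  step 18: S(S(S(S(S(add(add(add(SZ, mul(SZ, SSSZ)), mul(Z, Z)), add(Z, Z)))))))
  step 19: S(S(S(S(S(add(add(S(add(Z, mul(SZ, SSSZ))), mul(Z, Z)), add(Z, Z)))))))
  step 20: S(S(S(S(S(add(S(add(add(Z, mul(SZ, SSSZ)), mul(Z, Z))), add(Z, Z)))))))
  step 21: S(S(S(S(S(S(add(add(add(Z, mul(SZ, SSSZ)), mul(Z, Z)), add(Z, Z))))))))
  step 22: S(S(S(S(S(S(add(add(mul(SZ, SSSZ), mul(Z, Z)), add(Z, Z))))))))
  step 23: S(S(S(S(S(S(add(add(add(SSSZ, mul(Z, SSSZ)), mul(Z, Z)), add(Z, Z))))))))
  step 24: S(S(S(S(S(S(add(add(S(add(SSZ, mul(Z, SSSZ))), mul(Z, Z)), add(Z, Z))))))))
  step 25: S(S(S(S(S(S(add(S(add(add(SSZ, mul(Z, SSSZ)), mul(Z, Z))), add(Z, Z))))))))
  step 26: S(S(S(S(S(S(S(add(add(add(SSZ, mul(Z, SSSZ)), mul(Z, Z)), add(Z, Z)))))))))
  step 27: S(S(S(S(S(S(S(add(add(S(add(SZ, mul(Z, SSSZ))), mul(Z, Z)), add(Z, Z)))))))))
  step 28: S(S(S(S(S(S(S(add(S(add(add(SZ, mul(Z, SSSZ)), mul(Z, Z))), add(Z, Z)))))))))
  step 29: S(S(S(S(S(S(S(S(add(add(add(SZ, mul(Z, SSSZ)), mul(Z, Z)), add(Z, Z))))))))))
  step 30: S(S(S(S(S(S(S(S(add(add(S(add(Z, mul(Z, SSSZ))), mul(Z, Z)), add(Z, Z))))))))))
  step 31: S(S(S(S(S(S(S(S(add(S(add(add(Z, mul(Z, SSSZ)), mul(Z, Z))), add(Z, Z))))))))))
  step 32: S(S(S(S(S(S(S(S(S(add(add(add(Z, mul(Z, SSSZ)), mul(Z, Z)), add(Z, Z)))))))))))
  step 33: S(S(S(S(S(S(S(S(S(add(add(mul(Z, SSSZ), mul(Z, Z)), add(Z, Z)))))))))))
  step 34: S(S(S(S(S(S(S(S(S(add(add(Z, mul(Z, Z)), add(Z, Z)))))))))))
  step 35: S(S(S(S(S(S(S(S(S(add(mul(Z, Z), add(Z, Z)))))))))))
  step 36: S(S(S(S(S(S(S(S(S(add(Z, add(Z, Z)))))))))))
  step 37: S(S(S(S(S(S(S(S(S(add(Z, Z))))))))))
  step 38: S^9(Z)

Answer: DIFFERENT — A ⇓ SSSZ, B ⇓ S^9(Z)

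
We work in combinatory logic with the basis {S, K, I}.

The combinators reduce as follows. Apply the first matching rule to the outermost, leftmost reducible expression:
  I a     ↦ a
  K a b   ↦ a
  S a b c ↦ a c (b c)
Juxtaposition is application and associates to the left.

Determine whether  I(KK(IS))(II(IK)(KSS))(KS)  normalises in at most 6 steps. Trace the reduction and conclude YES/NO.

Answer: NO — after 6 steps the term is K(KSS), not yet normal

Reduction:
  start: I(KK(IS))(II(IK)(KSS))(KS)
  step 1: KK(IS)(II(IK)(KSS))(KS)
  step 2: K(II(IK)(KSS))(KS)
  step 3: II(IK)(KSS)
  step 4: I(IK)(KSS)
  step 5: IK(KSS)
  step 6: K(KSS)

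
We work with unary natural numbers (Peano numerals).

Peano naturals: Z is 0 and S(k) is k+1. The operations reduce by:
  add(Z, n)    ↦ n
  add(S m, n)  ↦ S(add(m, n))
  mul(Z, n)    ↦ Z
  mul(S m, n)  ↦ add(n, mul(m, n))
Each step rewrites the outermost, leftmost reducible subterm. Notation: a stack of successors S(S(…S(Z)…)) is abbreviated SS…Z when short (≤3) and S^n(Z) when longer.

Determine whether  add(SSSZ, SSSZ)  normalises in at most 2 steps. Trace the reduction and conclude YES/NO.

  start: add(SSSZ, SSSZ)
  →1  S(add(SSZ, SSSZ))
  →2  S(S(add(SZ, SSSZ)))

Answer: NO — after 2 steps the term is S(S(add(SZ, SSSZ))), not yet normal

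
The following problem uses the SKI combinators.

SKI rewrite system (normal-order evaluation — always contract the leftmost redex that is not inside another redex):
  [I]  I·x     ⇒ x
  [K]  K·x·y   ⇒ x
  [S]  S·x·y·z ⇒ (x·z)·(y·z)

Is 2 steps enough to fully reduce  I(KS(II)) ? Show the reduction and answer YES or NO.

  start: I(KS(II))
  step 1: KS(II)
  step 2: S

Answer: YES — reaches normal form S in 2 ≤ 2 steps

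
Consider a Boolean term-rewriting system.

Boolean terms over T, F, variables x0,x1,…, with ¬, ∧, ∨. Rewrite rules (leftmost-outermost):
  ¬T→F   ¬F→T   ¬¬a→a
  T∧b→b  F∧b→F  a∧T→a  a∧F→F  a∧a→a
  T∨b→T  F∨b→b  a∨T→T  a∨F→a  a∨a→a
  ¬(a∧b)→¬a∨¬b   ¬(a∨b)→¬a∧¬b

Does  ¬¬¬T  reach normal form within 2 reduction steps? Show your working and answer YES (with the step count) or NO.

  start: ¬¬¬T
  [1] ¬T
  [2] F

Answer: YES — reaches normal form F in 2 ≤ 2 steps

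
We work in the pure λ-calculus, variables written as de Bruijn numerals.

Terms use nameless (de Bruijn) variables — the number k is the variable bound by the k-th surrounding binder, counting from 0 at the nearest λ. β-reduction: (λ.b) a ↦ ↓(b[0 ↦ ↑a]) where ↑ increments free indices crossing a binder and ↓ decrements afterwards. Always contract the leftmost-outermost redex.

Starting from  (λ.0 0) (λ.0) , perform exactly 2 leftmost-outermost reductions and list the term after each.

Answer: after 2 steps: λ.0

Reduction:
  start: (λ.0 0) (λ.0)
  →1  (λ.0) (λ.0)
  →2  λ.0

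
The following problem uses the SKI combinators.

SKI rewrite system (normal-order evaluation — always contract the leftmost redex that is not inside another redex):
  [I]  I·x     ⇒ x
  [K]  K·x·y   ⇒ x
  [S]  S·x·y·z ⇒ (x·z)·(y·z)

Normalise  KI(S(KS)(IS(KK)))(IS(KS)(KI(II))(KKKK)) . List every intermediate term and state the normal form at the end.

  start: KI(S(KS)(IS(KK)))(IS(KS)(KI(II))(KKKK))
  →1  I(IS(KS)(KI(II))(KKKK))
  →2  IS(KS)(KI(II))(KKKK)
  →3  S(KS)(KI(II))(KKKK)
  →4  KS(KKKK)(KI(II)(KKKK))
  →5  S(KI(II)(KKKK))
  →6  S(I(KKKK))
  →7  S(KKKK)
  →8  S(KK)

Answer: normal form = S(KK)  (in 8 steps)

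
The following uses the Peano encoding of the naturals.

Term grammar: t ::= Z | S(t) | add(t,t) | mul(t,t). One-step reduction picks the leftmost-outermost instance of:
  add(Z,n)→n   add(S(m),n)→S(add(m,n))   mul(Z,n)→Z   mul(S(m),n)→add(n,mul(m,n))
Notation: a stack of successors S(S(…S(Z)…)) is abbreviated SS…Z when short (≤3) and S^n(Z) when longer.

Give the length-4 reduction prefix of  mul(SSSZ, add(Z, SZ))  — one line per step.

Answer: after 4 steps: S(mul(SSZ, add(Z, SZ)))

Reduction:
  start: mul(SSSZ, add(Z, SZ))
  [1] add(add(Z, SZ), mul(SSZ, add(Z, SZ)))
  [2] add(SZ, mul(SSZ, add(Z, SZ)))
  [3] S(add(Z, mul(SSZ, add(Z, SZ))))
  [4] S(mul(SSZ, add(Z, SZ)))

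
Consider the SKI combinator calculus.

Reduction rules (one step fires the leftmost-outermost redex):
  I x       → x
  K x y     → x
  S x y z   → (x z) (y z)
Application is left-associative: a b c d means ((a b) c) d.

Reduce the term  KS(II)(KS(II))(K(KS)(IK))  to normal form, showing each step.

Answer: normal form = SS(KS)  (in 3 steps)

Derivation:
  start: KS(II)(KS(II))(K(KS)(IK))
  [1] S(KS(II))(K(KS)(IK))
  [2] SS(K(KS)(IK))
  [3] SS(KS)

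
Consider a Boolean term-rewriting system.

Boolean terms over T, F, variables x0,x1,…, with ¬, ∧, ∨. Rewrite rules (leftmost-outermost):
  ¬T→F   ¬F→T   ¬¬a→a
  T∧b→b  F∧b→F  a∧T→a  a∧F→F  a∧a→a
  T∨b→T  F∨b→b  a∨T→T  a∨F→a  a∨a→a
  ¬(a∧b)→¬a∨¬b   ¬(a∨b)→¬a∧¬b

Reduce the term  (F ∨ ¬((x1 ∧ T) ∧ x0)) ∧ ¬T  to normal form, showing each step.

  start: (F ∨ ¬((x1 ∧ T) ∧ x0)) ∧ ¬T
  →1  ¬((x1 ∧ T) ∧ x0) ∧ ¬T
  →2  (¬(x1 ∧ T) ∨ ¬x0) ∧ ¬T
  →3  ((¬x1 ∨ ¬T) ∨ ¬x0) ∧ ¬T
  →4  ((¬x1 ∨ F) ∨ ¬x0) ∧ ¬T
  →5  (¬x1 ∨ ¬x0) ∧ ¬T
  →6  (¬x1 ∨ ¬x0) ∧ F
  →7  F

Answer: normal form = F  (in 7 steps)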